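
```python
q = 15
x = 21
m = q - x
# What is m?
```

Trace:
`q = 15` → q = 15
`x = 21` → x = 21
`m = q - x` → m = -6
So m = -6

Answer: -6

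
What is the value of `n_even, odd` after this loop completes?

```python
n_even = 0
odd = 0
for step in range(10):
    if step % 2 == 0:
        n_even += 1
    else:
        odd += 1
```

Count evens and odds in range(10)
`n_even, odd` takes the values: (0, 0) → (1, 0) → (1, 1) → (2, 1) → (2, 2) → (3, 2) → (3, 3) → (4, 3) → (4, 4) → (5, 4) → (5, 5)

Answer: 5, 5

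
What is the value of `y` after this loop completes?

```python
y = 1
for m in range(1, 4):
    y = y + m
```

Start at 1, add 1 through 3
`y` takes the values: 1 → 2 → 4 → 7

Answer: 7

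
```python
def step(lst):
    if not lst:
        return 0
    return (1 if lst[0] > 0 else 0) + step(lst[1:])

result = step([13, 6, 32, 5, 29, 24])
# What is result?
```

Count of positive elements in [13, 6, 32, 5, 29, 24] = 6

Answer: 6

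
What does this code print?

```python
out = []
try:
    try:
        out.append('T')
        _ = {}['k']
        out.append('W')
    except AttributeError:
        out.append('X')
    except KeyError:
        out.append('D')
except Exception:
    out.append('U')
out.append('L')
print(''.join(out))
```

Execution trace: 'T' (inner try body) → 'D' (inner except KeyError) → 'L' (after the try/except). Output: TDL

Answer: TDL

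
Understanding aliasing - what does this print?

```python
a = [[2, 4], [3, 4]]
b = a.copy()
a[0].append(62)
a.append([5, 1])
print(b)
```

Key concept: shallow copy with nested lists.
Step by step:
`a = [[2, 4], [3, 4]]` → a = [[2, 4], [3, 4]]
`b = a.copy()` → b = [[2, 4], [3, 4]]
`a[0].append(62)` → a = [[2, 4, 62], [3, 4]]; b = [[2, 4, 62], [3, 4]]
`a.append([5, 1])` → a = [[2, 4, 62], [3, 4], [5, 1]]
`print(b)` → prints [[2, 4, 62], [3, 4]]

Answer: [[2, 4, 62], [3, 4]]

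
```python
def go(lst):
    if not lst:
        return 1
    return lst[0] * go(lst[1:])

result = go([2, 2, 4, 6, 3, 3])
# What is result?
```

Product over [2, 2, 4, 6, 3, 3] = 2 * 2 * 4 * 6 * 3 * 3 = 864

Answer: 864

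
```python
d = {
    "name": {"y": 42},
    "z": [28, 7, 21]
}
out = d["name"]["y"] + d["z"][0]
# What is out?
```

Trace:
`d = { ...` → d = {'name': {'y': 42}, 'z': [28, 7, 21]}
`out = d["name"]["y"] + d["z"][0]` → out = 70
So out = 70

Answer: 70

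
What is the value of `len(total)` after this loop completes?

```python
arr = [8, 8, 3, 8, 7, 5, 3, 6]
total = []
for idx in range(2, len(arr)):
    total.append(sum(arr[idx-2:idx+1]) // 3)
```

Number of 3-element averages
`total` takes the values: [] → [6] → [6, 6] → [6, 6, 6] → [6, 6, 6, 6] → [6, 6, 6, 6, 5] → [6, 6, 6, 6, 5, 4]
So `len(total)` = 6

Answer: 6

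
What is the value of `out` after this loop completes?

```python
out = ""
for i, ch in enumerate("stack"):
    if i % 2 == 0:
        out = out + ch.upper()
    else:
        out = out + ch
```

Uppercase even positions in 'stack'
`out` takes the values: "" → "S" → "St" → "StA" → "StAc" → "StAcK"

Answer: "StAcK"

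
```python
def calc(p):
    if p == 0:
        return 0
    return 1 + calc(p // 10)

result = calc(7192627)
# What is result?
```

Count of digits of 7192627: 7

Answer: 7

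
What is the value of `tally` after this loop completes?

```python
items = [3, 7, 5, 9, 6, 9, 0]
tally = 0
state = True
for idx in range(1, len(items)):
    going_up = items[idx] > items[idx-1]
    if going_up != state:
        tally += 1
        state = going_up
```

Count direction changes in [3, 7, 5, 9, 6, 9, 0]
`tally` takes the values: 0 → 1 → 2 → 3 → 4 → 5

Answer: 5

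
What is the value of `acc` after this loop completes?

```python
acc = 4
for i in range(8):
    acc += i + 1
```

Start at 4, add 1 to 8 = 40
`acc` takes the values: 4 → 5 → 7 → 10 → 14 → 19 → 25 → 32 → 40

Answer: 40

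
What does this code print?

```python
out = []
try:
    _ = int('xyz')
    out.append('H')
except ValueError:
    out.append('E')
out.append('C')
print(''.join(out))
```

Execution trace: 'E' (except ValueError) → 'C' (after the try/except). Output: EC

Answer: EC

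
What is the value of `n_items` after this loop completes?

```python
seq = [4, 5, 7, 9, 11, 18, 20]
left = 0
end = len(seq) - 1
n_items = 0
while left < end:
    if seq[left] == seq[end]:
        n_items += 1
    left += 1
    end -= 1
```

Count matching pairs from ends
`n_items` takes the values: 0

Answer: 0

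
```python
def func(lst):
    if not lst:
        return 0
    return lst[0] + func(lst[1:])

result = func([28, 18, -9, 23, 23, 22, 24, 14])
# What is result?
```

28 + 18 + (-9) + 23 + 23 + 22 + 24 + 14 + 0 = 143

Answer: 143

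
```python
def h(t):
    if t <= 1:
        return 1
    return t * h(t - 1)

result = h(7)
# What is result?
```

h(7) = 7 * 6 * 5 * 4 * 3 * 2 * 1 = 5040

Answer: 5040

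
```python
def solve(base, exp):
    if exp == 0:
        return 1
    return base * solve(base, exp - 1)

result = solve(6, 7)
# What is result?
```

solve(6, 7) = 6 * 6 * 6 * 6 * 6 * 6 * 6 = 279936

Answer: 279936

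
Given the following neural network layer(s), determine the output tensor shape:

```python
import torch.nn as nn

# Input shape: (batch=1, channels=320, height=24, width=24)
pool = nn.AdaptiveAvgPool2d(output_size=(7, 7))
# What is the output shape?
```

Input: (1, 320, 24, 24) -> Output: (1, 320, 7, 7)

Answer: (1, 320, 7, 7)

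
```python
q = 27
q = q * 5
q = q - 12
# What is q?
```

Trace:
`q = 27` → q = 27
`q = q * 5` → q = 135
`q = q - 12` → q = 123
So q = 123

Answer: 123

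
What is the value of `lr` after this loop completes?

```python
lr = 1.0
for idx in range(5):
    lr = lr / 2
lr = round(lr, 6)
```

Halving LR 5 times: 1 / 2^5
`lr` takes the values: 1.0 → 0.5 → 0.25 → 0.125 → 0.0625 → 0.03125

Answer: 0.03125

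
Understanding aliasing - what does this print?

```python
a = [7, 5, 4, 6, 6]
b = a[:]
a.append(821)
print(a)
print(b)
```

Key concept: slice [:] creates copy.
Step by step:
`a = [7, 5, 4, 6, 6]` → a = [7, 5, 4, 6, 6]
`b = a[:]` → b = [7, 5, 4, 6, 6]
`a.append(821)` → a = [7, 5, 4, 6, 6, 821]
`print(a)` → prints [7, 5, 4, 6, 6, 821]
`print(b)` → prints [7, 5, 4, 6, 6]

Answer:
[7, 5, 4, 6, 6, 821]
[7, 5, 4, 6, 6]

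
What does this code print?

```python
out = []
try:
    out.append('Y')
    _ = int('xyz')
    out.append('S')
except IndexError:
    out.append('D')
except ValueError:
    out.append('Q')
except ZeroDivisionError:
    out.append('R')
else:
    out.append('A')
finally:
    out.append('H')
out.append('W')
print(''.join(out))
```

Execution trace: 'Y' (try body) → 'Q' (except ValueError) → 'H' (finally) → 'W' (after the try/except). Output: YQHW

Answer: YQHW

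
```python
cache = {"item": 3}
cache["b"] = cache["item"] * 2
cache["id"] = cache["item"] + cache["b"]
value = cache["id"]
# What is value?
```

Trace:
`cache = {"item": 3}` → cache = {'item': 3}
`cache["b"] = cache["item"] * 2` → cache = {'item': 3, 'b': 6}
`cache["id"] = cache["item"] + cache["b"]` → cache = {'item': 3, 'b': 6, 'id': 9}
`value = cache["id"]` → value = 9
So value = 9

Answer: 9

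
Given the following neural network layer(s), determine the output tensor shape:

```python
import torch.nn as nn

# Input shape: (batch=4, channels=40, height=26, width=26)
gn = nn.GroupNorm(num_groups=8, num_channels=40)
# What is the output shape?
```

Input: (4, 40, 26, 26) -> Output: (4, 40, 26, 26)

Answer: (4, 40, 26, 26)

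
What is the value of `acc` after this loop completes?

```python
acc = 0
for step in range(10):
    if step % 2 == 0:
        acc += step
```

Sum of even numbers 0 to 9
`acc` takes the values: 0 → 2 → 6 → 12 → 20

Answer: 20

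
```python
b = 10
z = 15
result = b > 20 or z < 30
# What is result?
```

Trace:
`b = 10` → b = 10
`z = 15` → z = 15
`result = b > 20 or z < 30` → result = True
So result = True

Answer: True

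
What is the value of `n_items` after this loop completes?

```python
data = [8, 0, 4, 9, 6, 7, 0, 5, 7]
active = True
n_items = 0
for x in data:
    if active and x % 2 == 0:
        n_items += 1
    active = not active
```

Count even values at even positions
`n_items` takes the values: 0 → 1 → 2 → 3 → 4

Answer: 4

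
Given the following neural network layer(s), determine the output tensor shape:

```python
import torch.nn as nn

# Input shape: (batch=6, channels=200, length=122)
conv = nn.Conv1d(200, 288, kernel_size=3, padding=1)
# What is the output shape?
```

Input: (6, 200, 122) -> Output: (6, 288, 122)

Answer: (6, 288, 122)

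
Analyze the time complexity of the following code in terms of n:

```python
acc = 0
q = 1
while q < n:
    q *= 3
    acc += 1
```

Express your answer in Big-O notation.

Each loop level contributes: log n. Multiplying the contributions gives O(log n).

Answer: O(log n)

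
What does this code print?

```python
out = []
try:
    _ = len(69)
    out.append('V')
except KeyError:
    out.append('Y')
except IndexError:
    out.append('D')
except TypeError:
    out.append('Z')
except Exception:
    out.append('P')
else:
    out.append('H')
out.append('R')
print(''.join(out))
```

Execution trace: 'Z' (except TypeError) → 'R' (after the try/except). Output: ZR

Answer: ZR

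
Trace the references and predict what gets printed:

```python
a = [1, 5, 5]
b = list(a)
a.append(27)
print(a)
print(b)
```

Key concept: list() constructor creates copy.
Step by step:
`a = [1, 5, 5]` → a = [1, 5, 5]
`b = list(a)` → b = [1, 5, 5]
`a.append(27)` → a = [1, 5, 5, 27]
`print(a)` → prints [1, 5, 5, 27]
`print(b)` → prints [1, 5, 5]

Answer:
[1, 5, 5, 27]
[1, 5, 5]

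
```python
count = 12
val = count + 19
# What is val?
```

Trace:
`count = 12` → count = 12
`val = count + 19` → val = 31
So val = 31

Answer: 31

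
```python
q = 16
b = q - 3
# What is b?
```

Trace:
`q = 16` → q = 16
`b = q - 3` → b = 13
So b = 13

Answer: 13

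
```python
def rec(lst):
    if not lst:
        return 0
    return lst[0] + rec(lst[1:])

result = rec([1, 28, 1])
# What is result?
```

1 + 28 + 1 + 0 = 30

Answer: 30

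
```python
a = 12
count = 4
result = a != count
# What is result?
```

Trace:
`a = 12` → a = 12
`count = 4` → count = 4
`result = a != count` → result = True
So result = True

Answer: True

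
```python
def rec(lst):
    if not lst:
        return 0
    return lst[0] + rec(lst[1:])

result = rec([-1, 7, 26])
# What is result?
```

(-1) + 7 + 26 + 0 = 32

Answer: 32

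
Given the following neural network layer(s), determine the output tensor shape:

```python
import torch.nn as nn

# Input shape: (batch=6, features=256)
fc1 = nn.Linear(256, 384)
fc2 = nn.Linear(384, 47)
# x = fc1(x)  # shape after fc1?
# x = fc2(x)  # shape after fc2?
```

Input: (6, 256) -> after fc1: (6, 384) -> Output: (6, 47)

Answer: (6, 47)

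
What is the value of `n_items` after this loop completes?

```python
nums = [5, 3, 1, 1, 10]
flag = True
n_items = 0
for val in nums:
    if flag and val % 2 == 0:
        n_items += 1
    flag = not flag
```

Count even values at even positions
`n_items` takes the values: 0 → 1

Answer: 1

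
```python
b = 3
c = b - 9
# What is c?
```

Trace:
`b = 3` → b = 3
`c = b - 9` → c = -6
So c = -6

Answer: -6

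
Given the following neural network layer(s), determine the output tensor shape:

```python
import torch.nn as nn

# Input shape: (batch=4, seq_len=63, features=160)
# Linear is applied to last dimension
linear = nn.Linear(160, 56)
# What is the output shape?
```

Input: (4, 63, 160) -> Output: (4, 63, 56)

Answer: (4, 63, 56)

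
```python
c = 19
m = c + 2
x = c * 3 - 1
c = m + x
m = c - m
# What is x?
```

Trace:
`c = 19` → c = 19
`m = c + 2` → m = 21
`x = c * 3 - 1` → x = 56
`c = m + x` → c = 77
`m = c - m` → m = 56
So x = 56

Answer: 56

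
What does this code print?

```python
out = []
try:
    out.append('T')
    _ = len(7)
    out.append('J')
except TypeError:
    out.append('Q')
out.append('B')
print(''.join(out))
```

Execution trace: 'T' (try body) → 'Q' (except TypeError) → 'B' (after the try/except). Output: TQB

Answer: TQB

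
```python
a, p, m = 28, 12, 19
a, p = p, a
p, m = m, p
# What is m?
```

Trace:
`a, p, m = 28, 12, 19` → a = 28; p = 12; m = 19
`a, p = p, a` → a = 12; p = 28
`p, m = m, p` → p = 19; m = 28
So m = 28

Answer: 28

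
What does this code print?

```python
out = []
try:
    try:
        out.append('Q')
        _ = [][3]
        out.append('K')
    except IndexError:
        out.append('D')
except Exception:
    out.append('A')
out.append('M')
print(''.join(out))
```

Execution trace: 'Q' (inner try body) → 'D' (inner except IndexError) → 'M' (after the try/except). Output: QDM

Answer: QDM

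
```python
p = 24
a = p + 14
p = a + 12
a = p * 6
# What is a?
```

Trace:
`p = 24` → p = 24
`a = p + 14` → a = 38
`p = a + 12` → p = 50
`a = p * 6` → a = 300
So a = 300

Answer: 300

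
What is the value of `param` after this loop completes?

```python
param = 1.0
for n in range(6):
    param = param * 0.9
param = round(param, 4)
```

Exponential decay: 1.0 * 0.9^6
`param` takes the values: 1.0 → 0.9 → 0.81 → 0.729 → 0.6561 → 0.59049 → 0.531441 → 0.5314

Answer: 0.5314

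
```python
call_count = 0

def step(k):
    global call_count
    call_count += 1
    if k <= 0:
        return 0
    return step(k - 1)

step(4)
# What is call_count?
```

Linear recursion stepping by 1: 5 calls from k=4 down to ≤0.

Answer: 5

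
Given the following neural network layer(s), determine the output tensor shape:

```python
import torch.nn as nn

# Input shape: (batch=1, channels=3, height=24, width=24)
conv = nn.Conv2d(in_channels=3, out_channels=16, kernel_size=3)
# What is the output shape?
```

Input: (1, 3, 24, 24) -> Output: (1, 16, 22, 22)

Answer: (1, 16, 22, 22)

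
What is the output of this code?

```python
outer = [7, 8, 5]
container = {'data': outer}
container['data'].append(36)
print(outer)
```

Key concept: dict holds reference to list.
Step by step:
`outer = [7, 8, 5]` → outer = [7, 8, 5]
`container = {'data': outer}` → container = {'data': [7, 8, 5]}
`container['data'].append(36)` → outer = [7, 8, 5, 36]; container = {'data': [7, 8, 5, 36]}
`print(outer)` → prints [7, 8, 5, 36]

Answer: [7, 8, 5, 36]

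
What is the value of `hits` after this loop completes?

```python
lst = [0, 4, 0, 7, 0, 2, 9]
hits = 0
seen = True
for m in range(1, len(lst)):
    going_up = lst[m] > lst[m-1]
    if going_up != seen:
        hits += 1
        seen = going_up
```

Count direction changes in [0, 4, 0, 7, 0, 2, 9]
`hits` takes the values: 0 → 1 → 2 → 3 → 4

Answer: 4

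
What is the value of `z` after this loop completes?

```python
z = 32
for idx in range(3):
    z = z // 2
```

Halve 3 times: 32 // 2^3 = 4
`z` takes the values: 32 → 16 → 8 → 4

Answer: 4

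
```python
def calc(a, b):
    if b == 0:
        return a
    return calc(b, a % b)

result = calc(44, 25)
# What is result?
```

calc(44, 25) -> calc(25, 19) -> calc(19, 6) -> calc(6, 1) -> calc(1, 0) -> 1

Answer: 1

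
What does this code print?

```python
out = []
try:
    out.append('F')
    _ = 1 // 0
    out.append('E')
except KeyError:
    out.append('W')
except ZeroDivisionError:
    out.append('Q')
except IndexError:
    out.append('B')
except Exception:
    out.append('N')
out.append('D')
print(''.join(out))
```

Execution trace: 'F' (try body) → 'Q' (except ZeroDivisionError) → 'D' (after the try/except). Output: FQD

Answer: FQD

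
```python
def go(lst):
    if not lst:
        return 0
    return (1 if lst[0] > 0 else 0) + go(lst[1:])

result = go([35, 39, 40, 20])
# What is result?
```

Count of positive elements in [35, 39, 40, 20] = 4

Answer: 4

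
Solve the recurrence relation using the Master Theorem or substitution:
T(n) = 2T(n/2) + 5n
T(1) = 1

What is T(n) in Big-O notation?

By Master Theorem: a=2, b=2, f(n)=5n. Since log_2(2) = 1 and f(n) = Θ(n^1), Case 2 applies. T(n) = O(n log n).

Answer: O(n log n)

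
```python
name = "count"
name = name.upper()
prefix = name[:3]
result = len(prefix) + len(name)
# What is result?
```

Trace:
`name = "count"` → name = 'count'
`name = name.upper()` → name = 'COUNT'
`prefix = name[:3]` → prefix = 'COU'
`result = len(prefix) + len(name)` → result = 8
So result = 8

Answer: 8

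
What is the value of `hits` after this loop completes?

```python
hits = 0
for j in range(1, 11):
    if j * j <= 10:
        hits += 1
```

Count numbers where j² ≤ 10
`hits` takes the values: 0 → 1 → 2 → 3

Answer: 3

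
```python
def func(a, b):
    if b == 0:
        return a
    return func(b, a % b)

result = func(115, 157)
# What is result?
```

func(115, 157) -> func(157, 115) -> func(115, 42) -> func(42, 31) -> func(31, 11) -> func(11, 9) -> func(9, 2) -> func(2, 1) -> func(1, 0) -> 1

Answer: 1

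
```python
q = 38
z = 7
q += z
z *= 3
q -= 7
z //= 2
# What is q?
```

Trace:
`q = 38` → q = 38
`z = 7` → z = 7
`q += z` → q = 45
`z *= 3` → z = 21
`q -= 7` → q = 38
`z //= 2` → z = 10
So q = 38

Answer: 38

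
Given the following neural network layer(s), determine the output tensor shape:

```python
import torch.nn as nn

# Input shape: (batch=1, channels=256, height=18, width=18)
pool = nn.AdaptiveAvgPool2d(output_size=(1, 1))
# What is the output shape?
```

Input: (1, 256, 18, 18) -> Output: (1, 256, 1, 1)

Answer: (1, 256, 1, 1)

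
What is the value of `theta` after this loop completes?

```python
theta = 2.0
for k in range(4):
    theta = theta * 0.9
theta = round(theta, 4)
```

Exponential decay: 2.0 * 0.9^4
`theta` takes the values: 2.0 → 1.8 → 1.62 → 1.458 → 1.3122

Answer: 1.3122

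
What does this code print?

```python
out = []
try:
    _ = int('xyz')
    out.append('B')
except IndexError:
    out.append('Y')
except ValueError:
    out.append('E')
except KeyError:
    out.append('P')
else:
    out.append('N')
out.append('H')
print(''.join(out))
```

Execution trace: 'E' (except ValueError) → 'H' (after the try/except). Output: EH

Answer: EH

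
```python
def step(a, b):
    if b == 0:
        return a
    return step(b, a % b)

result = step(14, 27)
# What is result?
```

step(14, 27) -> step(27, 14) -> step(14, 13) -> step(13, 1) -> step(1, 0) -> 1

Answer: 1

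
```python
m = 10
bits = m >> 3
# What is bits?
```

Trace:
`m = 10` → m = 10
`bits = m >> 3` → bits = 1
So bits = 1

Answer: 1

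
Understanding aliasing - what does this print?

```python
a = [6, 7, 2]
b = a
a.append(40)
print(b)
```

Key concept: basic list aliasing.
Step by step:
`a = [6, 7, 2]` → a = [6, 7, 2]
`b = a` → b = [6, 7, 2] (same object as a)
`a.append(40)` → a = [6, 7, 2, 40] (same object as b); b = [6, 7, 2, 40] (same object as a)
`print(b)` → prints [6, 7, 2, 40]

Answer: [6, 7, 2, 40]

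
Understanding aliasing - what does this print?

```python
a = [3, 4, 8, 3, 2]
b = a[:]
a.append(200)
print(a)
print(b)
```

Key concept: slice [:] creates copy.
Step by step:
`a = [3, 4, 8, 3, 2]` → a = [3, 4, 8, 3, 2]
`b = a[:]` → b = [3, 4, 8, 3, 2]
`a.append(200)` → a = [3, 4, 8, 3, 2, 200]
`print(a)` → prints [3, 4, 8, 3, 2, 200]
`print(b)` → prints [3, 4, 8, 3, 2]

Answer:
[3, 4, 8, 3, 2, 200]
[3, 4, 8, 3, 2]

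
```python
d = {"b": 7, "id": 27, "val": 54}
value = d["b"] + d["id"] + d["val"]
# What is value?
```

Trace:
`d = {"b": 7, "id": 27, "val": 54}` → d = {'b': 7, 'id': 27, 'val': 54}
`value = d["b"] + d["id"] + d["val"]` → value = 88
So value = 88

Answer: 88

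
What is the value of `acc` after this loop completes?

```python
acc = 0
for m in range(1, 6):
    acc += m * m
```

Sum of squares 1² to 5² = 55
`acc` takes the values: 0 → 1 → 5 → 14 → 30 → 55

Answer: 55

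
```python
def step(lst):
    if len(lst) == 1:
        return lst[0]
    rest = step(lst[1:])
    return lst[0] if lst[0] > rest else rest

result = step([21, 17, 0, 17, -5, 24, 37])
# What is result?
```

Recursive max over [21, 17, 0, 17, -5, 24, 37] = 37

Answer: 37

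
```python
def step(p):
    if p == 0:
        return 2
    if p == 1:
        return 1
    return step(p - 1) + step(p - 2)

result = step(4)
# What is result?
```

Build up from base cases: step(0)=2, step(1)=1, step(2)=3, step(3)=4, step(4)=7

Answer: 7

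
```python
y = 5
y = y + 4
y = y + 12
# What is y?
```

Trace:
`y = 5` → y = 5
`y = y + 4` → y = 9
`y = y + 12` → y = 21
So y = 21

Answer: 21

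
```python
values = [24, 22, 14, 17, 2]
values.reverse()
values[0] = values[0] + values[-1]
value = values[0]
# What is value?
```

Trace:
`values = [24, 22, 14, 17, 2]` → values = [24, 22, 14, 17, 2]
`values.reverse()` → values = [2, 17, 14, 22, 24]
`values[0] = values[0] + values[-1]` → values = [26, 17, 14, 22, 24]
`value = values[0]` → value = 26
So value = 26

Answer: 26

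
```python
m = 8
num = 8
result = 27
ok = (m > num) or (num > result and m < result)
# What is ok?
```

Trace:
`m = 8` → m = 8
`num = 8` → num = 8
`result = 27` → result = 27
`ok = (m > num) or (num > result and m < result)` → ok = False
So ok = False

Answer: False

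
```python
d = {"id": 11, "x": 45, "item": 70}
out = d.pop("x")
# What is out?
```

Trace:
`d = {"id": 11, "x": 45, "item": 70}` → d = {'id': 11, 'x': 45, 'item': 70}
`out = d.pop("x")` → d = {'id': 11, 'item': 70}; out = 45
So out = 45

Answer: 45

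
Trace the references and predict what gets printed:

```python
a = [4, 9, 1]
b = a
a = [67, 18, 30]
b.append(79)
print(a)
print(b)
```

Key concept: rebinding vs mutation: a is rebound to a new list, b still points at the original.
Step by step:
`a = [4, 9, 1]` → a = [4, 9, 1]
`b = a` → b = [4, 9, 1] (same object as a)
`a = [67, 18, 30]` → a = [67, 18, 30]
`b.append(79)` → b = [4, 9, 1, 79]
`print(a)` → prints [67, 18, 30]
`print(b)` → prints [4, 9, 1, 79]

Answer:
[67, 18, 30]
[4, 9, 1, 79]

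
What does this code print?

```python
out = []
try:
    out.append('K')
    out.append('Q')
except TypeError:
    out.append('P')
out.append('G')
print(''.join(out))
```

Execution trace: 'K' (try body) → 'Q' (try body, no exception) → 'G' (after the try/except). Output: KQG

Answer: KQG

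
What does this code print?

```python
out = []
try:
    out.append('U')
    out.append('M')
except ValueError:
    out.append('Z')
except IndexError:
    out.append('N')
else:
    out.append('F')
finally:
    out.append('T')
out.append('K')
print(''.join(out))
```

Execution trace: 'U' (try body) → 'M' (try body, no exception) → 'F' (else) → 'T' (finally) → 'K' (after the try/except). Output: UMFTK

Answer: UMFTK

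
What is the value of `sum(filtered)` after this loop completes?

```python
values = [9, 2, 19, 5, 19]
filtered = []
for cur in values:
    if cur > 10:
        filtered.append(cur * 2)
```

Sum of doubled values > 10
`filtered` takes the values: [] → [38] → [38, 38]
So `sum(filtered)` = 76

Answer: 76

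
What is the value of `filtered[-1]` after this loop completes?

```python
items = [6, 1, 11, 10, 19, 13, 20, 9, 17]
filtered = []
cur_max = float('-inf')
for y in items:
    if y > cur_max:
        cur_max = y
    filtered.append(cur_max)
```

Running max ends at 20
`filtered` takes the values: [] → [6] → [6, 6] → [6, 6, 11] → [6, 6, 11, 11] → [6, 6, 11, 11, 19] → [6, 6, 11, 11, 19, 19] → [6, 6, 11, 11, 19, 19, 20] → [6, 6, 11, 11, 19, 19, 20, 20] → [6, 6, 11, 11, 19, 19, 20, 20, 20]
So `filtered[-1]` = 20

Answer: 20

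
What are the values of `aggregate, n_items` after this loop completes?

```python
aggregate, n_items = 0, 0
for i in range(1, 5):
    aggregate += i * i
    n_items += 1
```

Sum of squares and count
`aggregate, n_items` takes the values: (0, 0) → (1, 0) → (1, 1) → (5, 1) → (5, 2) → (14, 2) → (14, 3) → (30, 3) → (30, 4)

Answer: 30, 4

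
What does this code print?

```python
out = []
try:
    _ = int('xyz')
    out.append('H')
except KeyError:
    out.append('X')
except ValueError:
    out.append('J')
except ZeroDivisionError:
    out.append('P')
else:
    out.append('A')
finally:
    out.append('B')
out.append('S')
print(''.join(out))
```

Execution trace: 'J' (except ValueError) → 'B' (finally) → 'S' (after the try/except). Output: JBS

Answer: JBS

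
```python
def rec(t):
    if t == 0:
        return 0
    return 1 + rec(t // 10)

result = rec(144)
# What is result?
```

Count of digits of 144: 3

Answer: 3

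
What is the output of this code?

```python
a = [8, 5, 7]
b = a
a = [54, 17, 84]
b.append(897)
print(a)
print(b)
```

Key concept: rebinding vs mutation: a is rebound to a new list, b still points at the original.
Step by step:
`a = [8, 5, 7]` → a = [8, 5, 7]
`b = a` → b = [8, 5, 7] (same object as a)
`a = [54, 17, 84]` → a = [54, 17, 84]
`b.append(897)` → b = [8, 5, 7, 897]
`print(a)` → prints [54, 17, 84]
`print(b)` → prints [8, 5, 7, 897]

Answer:
[54, 17, 84]
[8, 5, 7, 897]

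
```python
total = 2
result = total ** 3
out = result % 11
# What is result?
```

Trace:
`total = 2` → total = 2
`result = total ** 3` → result = 8
`out = result % 11` → out = 8
So result = 8

Answer: 8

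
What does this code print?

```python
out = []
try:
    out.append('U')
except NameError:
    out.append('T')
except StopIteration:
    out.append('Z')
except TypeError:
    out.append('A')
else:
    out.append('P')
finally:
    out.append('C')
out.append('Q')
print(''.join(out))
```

Execution trace: 'U' (try body, no exception) → 'P' (else) → 'C' (finally) → 'Q' (after the try/except). Output: UPCQ

Answer: UPCQ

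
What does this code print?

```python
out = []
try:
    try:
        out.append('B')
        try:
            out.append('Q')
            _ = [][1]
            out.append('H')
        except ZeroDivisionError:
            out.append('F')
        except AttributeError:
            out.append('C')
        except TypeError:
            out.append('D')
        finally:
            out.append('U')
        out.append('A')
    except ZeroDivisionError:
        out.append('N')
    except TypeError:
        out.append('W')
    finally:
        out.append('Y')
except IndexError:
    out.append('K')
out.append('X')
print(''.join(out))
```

Execution trace: 'B' (try body) → 'Q' (inner try body) → 'U' (inner finally) → 'Y' (finally) → 'K' (outer except IndexError) → 'X' (after the try/except). Output: BQUYKX

Answer: BQUYKX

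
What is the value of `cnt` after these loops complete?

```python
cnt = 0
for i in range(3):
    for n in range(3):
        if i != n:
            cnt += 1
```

3² - 3 (exclude diagonal)
`cnt` takes the values: 0 → 1 → 2 → 3 → 4 → 5 → 6

Answer: 6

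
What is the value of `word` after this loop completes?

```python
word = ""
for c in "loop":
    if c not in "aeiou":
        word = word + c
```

Remove vowels from 'loop'
`word` takes the values: "" → "l" → "lp"

Answer: "lp"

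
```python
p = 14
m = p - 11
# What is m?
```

Trace:
`p = 14` → p = 14
`m = p - 11` → m = 3
So m = 3

Answer: 3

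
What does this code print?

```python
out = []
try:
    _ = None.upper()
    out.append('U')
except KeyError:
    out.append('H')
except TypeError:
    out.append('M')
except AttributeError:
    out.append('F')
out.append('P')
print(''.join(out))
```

Execution trace: 'F' (except AttributeError) → 'P' (after the try/except). Output: FP

Answer: FP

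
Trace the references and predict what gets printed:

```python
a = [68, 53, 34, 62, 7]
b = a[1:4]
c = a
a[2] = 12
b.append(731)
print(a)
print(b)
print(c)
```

Key concept: slice vs alias.
Step by step:
`a = [68, 53, 34, 62, 7]` → a = [68, 53, 34, 62, 7]
`b = a[1:4]` → b = [53, 34, 62]
`c = a` → c = [68, 53, 34, 62, 7] (same object as a)
`a[2] = 12` → a = [68, 53, 12, 62, 7] (same object as c); c = [68, 53, 12, 62, 7] (same object as a)
`b.append(731)` → b = [53, 34, 62, 731]
`print(a)` → prints [68, 53, 12, 62, 7]
`print(b)` → prints [53, 34, 62, 731]
`print(c)` → prints [68, 53, 12, 62, 7]

Answer:
[68, 53, 12, 62, 7]
[53, 34, 62, 731]
[68, 53, 12, 62, 7]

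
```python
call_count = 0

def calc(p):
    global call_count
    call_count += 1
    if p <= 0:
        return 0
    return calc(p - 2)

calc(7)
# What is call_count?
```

Linear recursion stepping by 2: 5 calls from p=7 down to ≤0.

Answer: 5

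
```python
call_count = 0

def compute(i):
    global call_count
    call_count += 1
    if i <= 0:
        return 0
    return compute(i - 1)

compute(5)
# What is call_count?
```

Linear recursion stepping by 1: 6 calls from i=5 down to ≤0.

Answer: 6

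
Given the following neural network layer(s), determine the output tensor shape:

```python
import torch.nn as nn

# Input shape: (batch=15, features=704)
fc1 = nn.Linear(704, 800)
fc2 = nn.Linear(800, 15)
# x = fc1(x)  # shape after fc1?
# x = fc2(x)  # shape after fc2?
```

Input: (15, 704) -> after fc1: (15, 800) -> Output: (15, 15)

Answer: (15, 15)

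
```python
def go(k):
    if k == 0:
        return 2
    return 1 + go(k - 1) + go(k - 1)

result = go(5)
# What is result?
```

go(k) = 1 + 2·go(k-1), go(0)=2. Closed form: (2+1)·2^5 - 1 = 95.

Answer: 95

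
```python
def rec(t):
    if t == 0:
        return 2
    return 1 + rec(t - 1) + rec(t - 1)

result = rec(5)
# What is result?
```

rec(t) = 1 + 2·rec(t-1), rec(0)=2. Closed form: (2+1)·2^5 - 1 = 95.

Answer: 95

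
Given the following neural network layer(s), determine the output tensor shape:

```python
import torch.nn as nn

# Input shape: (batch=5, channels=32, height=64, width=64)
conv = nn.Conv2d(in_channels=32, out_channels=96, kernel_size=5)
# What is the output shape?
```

Input: (5, 32, 64, 64) -> Output: (5, 96, 60, 60)

Answer: (5, 96, 60, 60)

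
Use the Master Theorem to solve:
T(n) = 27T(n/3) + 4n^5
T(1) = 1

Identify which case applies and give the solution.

a=27, b=3, f(n)=4n^5. log_3(27) = 3. Since c=5 > 3 and the regularity condition holds (27(n/3)^5 = (27/3^5)n^5 with 27/3^5 < 1), Case 3 applies: T(n) = Θ(f(n)) = O(n^5).

Answer: O(n^5) - Case 3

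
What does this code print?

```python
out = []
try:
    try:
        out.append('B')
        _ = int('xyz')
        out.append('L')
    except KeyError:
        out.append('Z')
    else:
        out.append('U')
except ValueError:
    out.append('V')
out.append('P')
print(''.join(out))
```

Execution trace: 'B' (try body) → 'V' (outer except ValueError) → 'P' (after the try/except). Output: BVP

Answer: BVP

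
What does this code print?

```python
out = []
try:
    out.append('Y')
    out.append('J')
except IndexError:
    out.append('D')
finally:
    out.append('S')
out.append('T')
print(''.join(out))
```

Execution trace: 'Y' (try body) → 'J' (try body, no exception) → 'S' (finally) → 'T' (after the try/except). Output: YJST

Answer: YJST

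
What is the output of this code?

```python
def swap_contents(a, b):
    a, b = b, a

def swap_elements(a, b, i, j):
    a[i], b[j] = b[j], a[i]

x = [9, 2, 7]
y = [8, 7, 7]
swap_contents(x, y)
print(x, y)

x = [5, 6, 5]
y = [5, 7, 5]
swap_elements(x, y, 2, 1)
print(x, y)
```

Key concept: parameter rebinding vs mutation.
Step by step:
`x = [9, 2, 7]` → x = [9, 2, 7]
`y = [8, 7, 7]` → y = [8, 7, 7]
`swap_contents(x, y)` → no visible change to tracked variables
`print(x, y)` → prints [9, 2, 7] [8, 7, 7]
`x = [5, 6, 5]` → x = [5, 6, 5]
`y = [5, 7, 5]` → y = [5, 7, 5]
`swap_elements(x, y, 2, 1)` → x = [5, 6, 7]; y = [5, 5, 5]
`print(x, y)` → prints [5, 6, 7] [5, 5, 5]

Answer:
[9, 2, 7] [8, 7, 7]
[5, 6, 7] [5, 5, 5]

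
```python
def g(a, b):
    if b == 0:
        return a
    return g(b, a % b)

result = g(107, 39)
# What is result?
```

g(107, 39) -> g(39, 29) -> g(29, 10) -> g(10, 9) -> g(9, 1) -> g(1, 0) -> 1

Answer: 1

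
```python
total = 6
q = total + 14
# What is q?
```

Trace:
`total = 6` → total = 6
`q = total + 14` → q = 20
So q = 20

Answer: 20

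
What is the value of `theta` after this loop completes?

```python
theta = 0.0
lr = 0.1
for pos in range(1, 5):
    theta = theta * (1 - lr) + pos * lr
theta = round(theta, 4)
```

Moving average with lr=0.1
`theta` takes the values: 0.0 → 0.1 → 0.29 → 0.561 → 0.9049

Answer: 0.9049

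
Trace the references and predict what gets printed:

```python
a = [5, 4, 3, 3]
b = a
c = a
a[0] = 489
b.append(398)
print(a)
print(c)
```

Key concept: multiple aliases.
Step by step:
`a = [5, 4, 3, 3]` → a = [5, 4, 3, 3]
`b = a` → b = [5, 4, 3, 3] (same object as a)
`c = a` → c = [5, 4, 3, 3] (same object as a, b)
`a[0] = 489` → a = [489, 4, 3, 3] (same object as b, c); b = [489, 4, 3, 3] (same object as a, c); c = [489, 4, 3, 3] (same object as a, b)
`b.append(398)` → a = [489, 4, 3, 3, 398] (same object as b, c); b = [489, 4, 3, 3, 398] (same object as a, c); c = [489, 4, 3, 3, 398] (same object as a, b)
`print(a)` → prints [489, 4, 3, 3, 398]
`print(c)` → prints [489, 4, 3, 3, 398]

Answer:
[489, 4, 3, 3, 398]
[489, 4, 3, 3, 398]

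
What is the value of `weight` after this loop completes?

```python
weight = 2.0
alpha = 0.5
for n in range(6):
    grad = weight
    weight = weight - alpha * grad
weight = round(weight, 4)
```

Gradient descent: w = 2.0 * (1 - 0.5)^6
`weight` takes the values: 2.0 → 1.0 → 0.5 → 0.25 → 0.125 → 0.0625 → 0.03125 → 0.0312

Answer: 0.0312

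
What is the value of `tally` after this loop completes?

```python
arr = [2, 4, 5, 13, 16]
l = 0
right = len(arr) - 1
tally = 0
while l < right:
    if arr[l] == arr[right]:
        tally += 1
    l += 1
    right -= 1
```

Count matching pairs from ends
`tally` takes the values: 0

Answer: 0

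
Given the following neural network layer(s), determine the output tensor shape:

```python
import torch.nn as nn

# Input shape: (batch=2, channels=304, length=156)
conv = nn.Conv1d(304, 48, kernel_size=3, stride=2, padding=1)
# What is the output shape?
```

Input: (2, 304, 156) -> Output: (2, 48, 78)

Answer: (2, 48, 78)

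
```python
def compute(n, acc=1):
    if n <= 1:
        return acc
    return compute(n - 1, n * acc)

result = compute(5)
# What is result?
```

Accumulator trace (n, acc): (5, 1) -> (4, 5) -> (3, 20) -> (2, 60) -> (1, 120) -> return 120

Answer: 120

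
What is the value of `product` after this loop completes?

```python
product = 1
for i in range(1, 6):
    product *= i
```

5! = 120
`product` takes the values: 1 → 2 → 6 → 24 → 120

Answer: 120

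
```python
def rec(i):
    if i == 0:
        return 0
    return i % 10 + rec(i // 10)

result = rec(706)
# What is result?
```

Sum of digits of 706: 6 + 0 + 7 = 13

Answer: 13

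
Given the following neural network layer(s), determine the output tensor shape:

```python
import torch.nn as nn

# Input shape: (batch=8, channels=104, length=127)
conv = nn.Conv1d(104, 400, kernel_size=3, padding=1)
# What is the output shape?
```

Input: (8, 104, 127) -> Output: (8, 400, 127)

Answer: (8, 400, 127)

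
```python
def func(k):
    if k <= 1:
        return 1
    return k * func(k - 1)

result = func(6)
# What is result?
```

func(6) = 6 * 5 * 4 * 3 * 2 * 1 = 720

Answer: 720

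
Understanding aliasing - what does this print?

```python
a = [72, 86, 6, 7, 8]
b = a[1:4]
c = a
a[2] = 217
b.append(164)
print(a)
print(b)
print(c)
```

Key concept: slice vs alias.
Step by step:
`a = [72, 86, 6, 7, 8]` → a = [72, 86, 6, 7, 8]
`b = a[1:4]` → b = [86, 6, 7]
`c = a` → c = [72, 86, 6, 7, 8] (same object as a)
`a[2] = 217` → a = [72, 86, 217, 7, 8] (same object as c); c = [72, 86, 217, 7, 8] (same object as a)
`b.append(164)` → b = [86, 6, 7, 164]
`print(a)` → prints [72, 86, 217, 7, 8]
`print(b)` → prints [86, 6, 7, 164]
`print(c)` → prints [72, 86, 217, 7, 8]

Answer:
[72, 86, 217, 7, 8]
[86, 6, 7, 164]
[72, 86, 217, 7, 8]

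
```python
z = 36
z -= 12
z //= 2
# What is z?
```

Trace:
`z = 36` → z = 36
`z -= 12` → z = 24
`z //= 2` → z = 12
So z = 12

Answer: 12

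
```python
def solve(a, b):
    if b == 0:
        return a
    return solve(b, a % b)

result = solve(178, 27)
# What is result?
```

solve(178, 27) -> solve(27, 16) -> solve(16, 11) -> solve(11, 5) -> solve(5, 1) -> solve(1, 0) -> 1

Answer: 1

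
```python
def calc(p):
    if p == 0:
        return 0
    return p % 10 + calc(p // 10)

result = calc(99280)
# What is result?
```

Sum of digits of 99280: 0 + 8 + 2 + 9 + 9 = 28

Answer: 28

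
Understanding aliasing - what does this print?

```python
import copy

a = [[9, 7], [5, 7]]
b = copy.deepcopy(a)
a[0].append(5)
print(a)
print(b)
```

Key concept: deep copy is fully independent.
Step by step:
`a = [[9, 7], [5, 7]]` → a = [[9, 7], [5, 7]]
`b = copy.deepcopy(a)` → b = [[9, 7], [5, 7]]
`a[0].append(5)` → a = [[9, 7, 5], [5, 7]]
`print(a)` → prints [[9, 7, 5], [5, 7]]
`print(b)` → prints [[9, 7], [5, 7]]

Answer:
[[9, 7, 5], [5, 7]]
[[9, 7], [5, 7]]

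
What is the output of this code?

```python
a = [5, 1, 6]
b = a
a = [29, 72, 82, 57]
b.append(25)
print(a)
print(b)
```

Key concept: rebinding vs mutation: a is rebound to a new list, b still points at the original.
Step by step:
`a = [5, 1, 6]` → a = [5, 1, 6]
`b = a` → b = [5, 1, 6] (same object as a)
`a = [29, 72, 82, 57]` → a = [29, 72, 82, 57]
`b.append(25)` → b = [5, 1, 6, 25]
`print(a)` → prints [29, 72, 82, 57]
`print(b)` → prints [5, 1, 6, 25]

Answer:
[29, 72, 82, 57]
[5, 1, 6, 25]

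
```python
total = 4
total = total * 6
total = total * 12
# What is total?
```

Trace:
`total = 4` → total = 4
`total = total * 6` → total = 24
`total = total * 12` → total = 288
So total = 288

Answer: 288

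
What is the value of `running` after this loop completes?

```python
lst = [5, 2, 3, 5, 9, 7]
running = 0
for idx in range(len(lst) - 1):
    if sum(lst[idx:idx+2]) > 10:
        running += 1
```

Count windows with sum > 10
`running` takes the values: 0 → 1 → 2

Answer: 2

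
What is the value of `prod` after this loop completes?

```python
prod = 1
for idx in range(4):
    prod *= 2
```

2^4 = 16
`prod` takes the values: 1 → 2 → 4 → 8 → 16

Answer: 16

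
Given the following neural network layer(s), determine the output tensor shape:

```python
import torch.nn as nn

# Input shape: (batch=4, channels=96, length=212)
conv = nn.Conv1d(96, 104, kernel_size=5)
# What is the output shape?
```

Input: (4, 96, 212) -> Output: (4, 104, 208)

Answer: (4, 104, 208)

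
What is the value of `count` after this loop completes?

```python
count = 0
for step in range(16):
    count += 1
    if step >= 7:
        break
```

Loop breaks when step reaches 7, count is 8
`count` takes the values: 0 → 1 → 2 → 3 → 4 → 5 → 6 → 7 → 8

Answer: 8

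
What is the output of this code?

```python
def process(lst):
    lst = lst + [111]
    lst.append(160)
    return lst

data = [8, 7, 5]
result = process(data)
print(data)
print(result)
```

Key concept: rebinding parameter vs mutation.
Step by step:
`data = [8, 7, 5]` → data = [8, 7, 5]
`result = process(data)` → result = [8, 7, 5, 111, 160]
`print(data)` → prints [8, 7, 5]
`print(result)` → prints [8, 7, 5, 111, 160]

Answer:
[8, 7, 5]
[8, 7, 5, 111, 160]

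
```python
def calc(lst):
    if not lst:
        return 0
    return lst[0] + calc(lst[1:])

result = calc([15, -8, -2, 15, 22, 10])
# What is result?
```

15 + (-8) + (-2) + 15 + 22 + 10 + 0 = 52

Answer: 52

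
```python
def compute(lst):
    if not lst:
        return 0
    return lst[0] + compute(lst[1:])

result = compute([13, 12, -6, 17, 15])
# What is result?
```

13 + 12 + (-6) + 17 + 15 + 0 = 51

Answer: 51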